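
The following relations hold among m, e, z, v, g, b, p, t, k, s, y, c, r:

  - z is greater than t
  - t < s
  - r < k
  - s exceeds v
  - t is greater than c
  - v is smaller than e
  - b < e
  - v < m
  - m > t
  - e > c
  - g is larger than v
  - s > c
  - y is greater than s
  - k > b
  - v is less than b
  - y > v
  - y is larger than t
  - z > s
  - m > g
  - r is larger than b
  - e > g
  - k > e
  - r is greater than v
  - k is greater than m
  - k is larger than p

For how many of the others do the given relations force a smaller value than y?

The elements the relations force below y are c, v, t, s — no chain reaches any other.
That is 4.

4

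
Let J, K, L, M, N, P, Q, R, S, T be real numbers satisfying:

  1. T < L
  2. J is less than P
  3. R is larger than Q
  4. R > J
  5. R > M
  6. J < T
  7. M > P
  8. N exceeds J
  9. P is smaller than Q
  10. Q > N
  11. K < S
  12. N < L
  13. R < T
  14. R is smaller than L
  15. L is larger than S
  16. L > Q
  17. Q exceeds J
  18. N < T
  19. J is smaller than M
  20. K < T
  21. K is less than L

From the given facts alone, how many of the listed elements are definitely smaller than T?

Directly below T: J, N, K, R.
One step further: Q, M (6 so far).
One step further: P (7 so far).
No other element is forced below T by the given relations, so the count is 7.

7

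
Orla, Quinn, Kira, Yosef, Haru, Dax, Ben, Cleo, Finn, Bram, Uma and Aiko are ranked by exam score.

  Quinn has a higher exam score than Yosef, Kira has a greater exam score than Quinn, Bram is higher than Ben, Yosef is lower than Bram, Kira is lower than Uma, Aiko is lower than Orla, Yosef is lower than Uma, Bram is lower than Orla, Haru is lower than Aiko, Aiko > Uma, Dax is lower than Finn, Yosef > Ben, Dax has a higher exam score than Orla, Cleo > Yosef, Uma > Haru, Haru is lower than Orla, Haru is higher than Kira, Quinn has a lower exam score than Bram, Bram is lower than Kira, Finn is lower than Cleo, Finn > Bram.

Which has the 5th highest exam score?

Piecing the relations together gives one ordering: Ben < Yosef < Quinn < Bram < Kira < Haru < Uma < Aiko < Orla < Dax < Finn < Cleo.
The 5th largest is Aiko.

Aiko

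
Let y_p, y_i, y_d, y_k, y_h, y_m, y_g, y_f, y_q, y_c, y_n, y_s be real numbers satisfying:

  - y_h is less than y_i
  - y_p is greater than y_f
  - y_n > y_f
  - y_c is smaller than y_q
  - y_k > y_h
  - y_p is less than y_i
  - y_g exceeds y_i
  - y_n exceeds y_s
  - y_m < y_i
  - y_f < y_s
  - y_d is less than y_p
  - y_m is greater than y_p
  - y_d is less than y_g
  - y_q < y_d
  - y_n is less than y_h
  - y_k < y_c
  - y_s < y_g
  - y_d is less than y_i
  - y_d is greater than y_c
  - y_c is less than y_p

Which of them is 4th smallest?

y_h

Piecing the relations together gives one ordering: y_f < y_s < y_n < y_h < y_k < y_c < y_q < y_d < y_p < y_m < y_i < y_g.
The 4th smallest is y_h.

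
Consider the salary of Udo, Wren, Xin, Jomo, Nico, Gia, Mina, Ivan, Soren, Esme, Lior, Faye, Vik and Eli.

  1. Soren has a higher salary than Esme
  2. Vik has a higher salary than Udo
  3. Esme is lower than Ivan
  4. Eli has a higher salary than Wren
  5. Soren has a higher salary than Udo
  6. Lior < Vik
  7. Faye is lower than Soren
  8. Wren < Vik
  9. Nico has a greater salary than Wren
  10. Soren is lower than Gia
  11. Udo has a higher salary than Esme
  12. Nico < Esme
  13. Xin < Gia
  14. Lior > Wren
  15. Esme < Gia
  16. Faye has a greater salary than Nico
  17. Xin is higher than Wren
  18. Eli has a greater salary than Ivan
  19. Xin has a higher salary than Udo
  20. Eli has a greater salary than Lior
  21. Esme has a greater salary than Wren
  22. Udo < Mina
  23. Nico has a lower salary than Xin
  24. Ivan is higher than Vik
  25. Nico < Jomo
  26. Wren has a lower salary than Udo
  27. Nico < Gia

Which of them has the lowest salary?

Nico is not least since Wren < Nico; Esme is not least since Wren < Esme; Faye is not least since Nico < Faye; Lior is not least since Wren < Lior; Udo is not least since Wren < Udo; Soren is not least since Udo < Soren; Vik is not least since Udo < Vik; Jomo is not least since Nico < Jomo; Xin is not least since Nico < Xin; Gia is not least since Xin < Gia; Ivan is not least since Esme < Ivan; Mina is not least since Udo < Mina; Eli is not least since Wren < Eli.
Only Wren has nothing below it, so Wren is the lowest salary.

Wren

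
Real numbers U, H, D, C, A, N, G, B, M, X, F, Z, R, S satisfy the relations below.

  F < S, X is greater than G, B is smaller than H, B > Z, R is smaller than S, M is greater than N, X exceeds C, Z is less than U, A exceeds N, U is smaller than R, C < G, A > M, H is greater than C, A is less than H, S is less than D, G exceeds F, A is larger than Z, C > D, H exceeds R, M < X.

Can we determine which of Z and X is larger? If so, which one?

X

Link the given pairs in sequence: Z < U; U < R; R < S; S < D; D < C; C < G; G < X.
Together: Z < U < R < S < D < C < G < X.
So X is larger.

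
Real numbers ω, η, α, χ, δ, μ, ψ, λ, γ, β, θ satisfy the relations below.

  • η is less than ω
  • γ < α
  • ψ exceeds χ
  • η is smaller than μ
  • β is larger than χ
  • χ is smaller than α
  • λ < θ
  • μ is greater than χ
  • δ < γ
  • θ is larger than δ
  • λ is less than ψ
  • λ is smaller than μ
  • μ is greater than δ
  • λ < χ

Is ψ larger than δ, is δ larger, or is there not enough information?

Following every chain through δ: above δ we get θ, γ, α, μ.
ψ is not reached, and no chain runs the other way from ψ to δ.
So the given relations leave the order of δ and ψ undetermined.

undetermined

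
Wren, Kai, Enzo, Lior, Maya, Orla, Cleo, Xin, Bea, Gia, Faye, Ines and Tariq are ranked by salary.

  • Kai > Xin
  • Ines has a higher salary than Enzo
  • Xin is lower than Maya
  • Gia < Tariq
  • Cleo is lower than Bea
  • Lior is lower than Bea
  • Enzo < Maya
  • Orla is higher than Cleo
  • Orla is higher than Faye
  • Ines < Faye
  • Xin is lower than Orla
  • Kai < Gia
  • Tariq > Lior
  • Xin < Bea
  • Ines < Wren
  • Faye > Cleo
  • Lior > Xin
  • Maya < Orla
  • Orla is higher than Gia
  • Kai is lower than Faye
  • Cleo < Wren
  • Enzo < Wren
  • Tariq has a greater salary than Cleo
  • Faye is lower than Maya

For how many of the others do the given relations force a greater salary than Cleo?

6

Directly above Cleo: Faye, Bea, Tariq, Wren, Orla.
One step further: Maya (6 so far).
No other element is forced above Cleo by the given relations, so the count is 6.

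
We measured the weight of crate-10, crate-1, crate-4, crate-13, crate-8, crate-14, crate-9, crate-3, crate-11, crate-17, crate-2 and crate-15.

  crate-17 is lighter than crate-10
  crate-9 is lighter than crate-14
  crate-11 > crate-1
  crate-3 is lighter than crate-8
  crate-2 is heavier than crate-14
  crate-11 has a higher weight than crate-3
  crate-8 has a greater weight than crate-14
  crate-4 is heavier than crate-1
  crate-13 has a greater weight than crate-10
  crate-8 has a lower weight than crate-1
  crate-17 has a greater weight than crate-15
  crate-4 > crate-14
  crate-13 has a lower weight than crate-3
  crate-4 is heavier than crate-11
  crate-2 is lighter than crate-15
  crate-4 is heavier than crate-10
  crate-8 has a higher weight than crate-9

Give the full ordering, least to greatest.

crate-9 < crate-14 < crate-2 < crate-15 < crate-17 < crate-10 < crate-13 < crate-3 < crate-8 < crate-1 < crate-11 < crate-4

Each adjacent pair is fixed by a given relation: crate-9 < crate-14; crate-14 < crate-2; crate-2 < crate-15; crate-15 < crate-17; crate-17 < crate-10; crate-10 < crate-13; crate-13 < crate-3; crate-3 < crate-8; crate-8 < crate-1; crate-1 < crate-11; crate-11 < crate-4. Chaining them end to end gives the full order.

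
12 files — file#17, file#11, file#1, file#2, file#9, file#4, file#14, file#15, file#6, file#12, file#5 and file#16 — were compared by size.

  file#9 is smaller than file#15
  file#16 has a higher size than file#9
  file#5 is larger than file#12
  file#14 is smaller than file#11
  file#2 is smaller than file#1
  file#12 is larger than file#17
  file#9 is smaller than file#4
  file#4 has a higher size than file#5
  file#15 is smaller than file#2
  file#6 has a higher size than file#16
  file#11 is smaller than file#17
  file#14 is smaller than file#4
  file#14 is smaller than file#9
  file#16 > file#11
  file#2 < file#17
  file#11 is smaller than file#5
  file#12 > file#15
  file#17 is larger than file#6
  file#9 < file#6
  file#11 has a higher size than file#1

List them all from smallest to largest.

file#14 < file#9 < file#15 < file#2 < file#1 < file#11 < file#16 < file#6 < file#17 < file#12 < file#5 < file#4

Each adjacent pair is fixed by a given relation: file#14 < file#9; file#9 < file#15; file#15 < file#2; file#2 < file#1; file#1 < file#11; file#11 < file#16; file#16 < file#6; file#6 < file#17; file#17 < file#12; file#12 < file#5; file#5 < file#4. Chaining them end to end gives the full order.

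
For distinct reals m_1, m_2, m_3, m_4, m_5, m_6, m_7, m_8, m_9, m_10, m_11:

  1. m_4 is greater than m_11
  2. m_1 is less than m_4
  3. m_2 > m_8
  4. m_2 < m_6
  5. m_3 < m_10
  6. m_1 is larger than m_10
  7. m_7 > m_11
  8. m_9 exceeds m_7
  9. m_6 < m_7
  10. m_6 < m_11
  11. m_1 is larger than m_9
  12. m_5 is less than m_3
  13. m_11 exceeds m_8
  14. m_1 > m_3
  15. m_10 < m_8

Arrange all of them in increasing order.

The consecutive links are each given: m_5 < m_3; m_3 < m_10; m_10 < m_8; m_8 < m_2; m_2 < m_6; m_6 < m_11; m_11 < m_7; m_7 < m_9; m_9 < m_1; m_1 < m_4.

m_5 < m_3 < m_10 < m_8 < m_2 < m_6 < m_11 < m_7 < m_9 < m_1 < m_4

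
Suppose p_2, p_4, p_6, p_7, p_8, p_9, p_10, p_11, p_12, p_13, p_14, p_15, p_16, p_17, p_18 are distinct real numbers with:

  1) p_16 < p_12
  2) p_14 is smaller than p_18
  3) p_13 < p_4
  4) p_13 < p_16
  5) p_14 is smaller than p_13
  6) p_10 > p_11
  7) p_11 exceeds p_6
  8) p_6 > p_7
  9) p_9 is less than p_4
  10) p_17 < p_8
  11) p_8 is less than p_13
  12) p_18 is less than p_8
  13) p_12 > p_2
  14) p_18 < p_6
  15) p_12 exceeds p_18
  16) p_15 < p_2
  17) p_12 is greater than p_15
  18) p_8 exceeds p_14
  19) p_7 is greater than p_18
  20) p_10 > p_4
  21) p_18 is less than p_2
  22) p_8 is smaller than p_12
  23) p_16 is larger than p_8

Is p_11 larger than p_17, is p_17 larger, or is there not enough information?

Following every chain through p_17: above p_17 we get p_8, p_13, p_4, p_16, p_10, p_12.
p_11 is not reached, and no chain runs the other way from p_11 to p_17.
So the given relations leave the order of p_17 and p_11 undetermined.

undetermined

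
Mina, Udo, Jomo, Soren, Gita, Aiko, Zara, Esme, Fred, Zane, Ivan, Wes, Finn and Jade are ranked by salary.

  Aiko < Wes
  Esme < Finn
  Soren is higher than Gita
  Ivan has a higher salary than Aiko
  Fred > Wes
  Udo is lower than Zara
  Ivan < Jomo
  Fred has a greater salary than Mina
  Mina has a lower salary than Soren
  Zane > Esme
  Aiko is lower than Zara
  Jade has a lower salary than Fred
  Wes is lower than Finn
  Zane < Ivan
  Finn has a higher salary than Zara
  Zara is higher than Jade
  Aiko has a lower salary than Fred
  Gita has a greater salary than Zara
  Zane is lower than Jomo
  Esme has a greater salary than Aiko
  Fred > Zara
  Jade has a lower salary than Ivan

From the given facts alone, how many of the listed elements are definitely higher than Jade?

7

Directly above Jade: Zara, Fred, Ivan.
One step further: Finn, Gita, Jomo (6 so far).
One step further: Soren (7 so far).
Nothing else is reachable above Jade; 7 in all.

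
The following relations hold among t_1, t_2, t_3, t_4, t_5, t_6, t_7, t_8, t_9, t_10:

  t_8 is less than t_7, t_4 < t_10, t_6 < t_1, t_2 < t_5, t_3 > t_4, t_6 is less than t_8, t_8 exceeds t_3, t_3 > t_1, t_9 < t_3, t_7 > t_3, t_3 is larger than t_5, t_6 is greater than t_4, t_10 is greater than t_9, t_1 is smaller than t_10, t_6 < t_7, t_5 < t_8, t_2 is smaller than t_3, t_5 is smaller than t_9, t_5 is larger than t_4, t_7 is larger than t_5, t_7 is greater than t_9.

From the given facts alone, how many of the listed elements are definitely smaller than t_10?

The elements the relations force below t_10 are t_4, t_2, t_6, t_5, t_1, t_9 — no chain reaches any other.
That is 6.

6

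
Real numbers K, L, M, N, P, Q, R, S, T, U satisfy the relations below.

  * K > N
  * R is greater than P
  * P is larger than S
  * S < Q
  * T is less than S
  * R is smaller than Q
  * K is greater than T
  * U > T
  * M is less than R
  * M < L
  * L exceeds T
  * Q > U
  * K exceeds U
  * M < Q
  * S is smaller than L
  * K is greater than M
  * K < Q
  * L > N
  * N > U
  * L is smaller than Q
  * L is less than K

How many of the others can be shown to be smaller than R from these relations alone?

4

From R the given relations immediately reach M, P.
From those, S — 3 in total.
From those, T — 4 in total.
No other element is forced below R by the given relations, so the count is 4.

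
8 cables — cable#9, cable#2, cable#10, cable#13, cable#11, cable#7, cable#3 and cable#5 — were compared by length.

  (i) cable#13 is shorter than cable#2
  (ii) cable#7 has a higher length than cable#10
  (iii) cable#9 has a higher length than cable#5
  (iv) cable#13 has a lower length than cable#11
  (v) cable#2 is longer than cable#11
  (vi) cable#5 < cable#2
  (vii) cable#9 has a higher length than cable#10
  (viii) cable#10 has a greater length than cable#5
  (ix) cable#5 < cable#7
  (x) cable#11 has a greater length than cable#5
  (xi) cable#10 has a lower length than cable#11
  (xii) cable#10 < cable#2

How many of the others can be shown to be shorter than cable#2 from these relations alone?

The elements the relations force below cable#2 are cable#13, cable#5, cable#10, cable#11 — no chain reaches any other.
That is 4.

4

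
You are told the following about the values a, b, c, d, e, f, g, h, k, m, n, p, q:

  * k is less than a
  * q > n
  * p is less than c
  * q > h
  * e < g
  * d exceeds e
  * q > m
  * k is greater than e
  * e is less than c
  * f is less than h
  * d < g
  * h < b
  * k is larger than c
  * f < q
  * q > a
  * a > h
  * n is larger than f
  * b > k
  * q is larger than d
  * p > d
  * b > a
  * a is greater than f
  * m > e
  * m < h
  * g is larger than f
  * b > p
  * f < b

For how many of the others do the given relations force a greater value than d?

From d the given relations immediately reach p, g, q.
From those, c, b — 5 in total.
From those, k — 6 in total.
From those, a — 7 in total.
Nothing else is reachable above d; 7 in all.

7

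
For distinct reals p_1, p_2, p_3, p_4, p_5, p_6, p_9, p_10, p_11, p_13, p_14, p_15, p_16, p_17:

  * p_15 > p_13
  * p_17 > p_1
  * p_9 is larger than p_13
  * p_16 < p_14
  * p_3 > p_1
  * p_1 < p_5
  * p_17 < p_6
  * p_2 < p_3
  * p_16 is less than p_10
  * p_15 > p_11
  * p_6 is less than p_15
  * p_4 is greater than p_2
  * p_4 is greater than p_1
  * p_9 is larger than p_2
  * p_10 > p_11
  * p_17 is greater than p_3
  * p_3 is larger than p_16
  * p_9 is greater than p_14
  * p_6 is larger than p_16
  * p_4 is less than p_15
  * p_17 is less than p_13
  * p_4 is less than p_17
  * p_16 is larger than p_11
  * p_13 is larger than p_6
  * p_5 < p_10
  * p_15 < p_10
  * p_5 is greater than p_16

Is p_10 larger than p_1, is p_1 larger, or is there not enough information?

p_10

Link the given pairs in sequence: p_1 < p_4; p_4 < p_17; p_17 < p_6; p_6 < p_13; p_13 < p_15; p_15 < p_10.
Chaining these gives p_1 < p_4 < p_17 < p_6 < p_13 < p_15 < p_10.
So p_10 is larger.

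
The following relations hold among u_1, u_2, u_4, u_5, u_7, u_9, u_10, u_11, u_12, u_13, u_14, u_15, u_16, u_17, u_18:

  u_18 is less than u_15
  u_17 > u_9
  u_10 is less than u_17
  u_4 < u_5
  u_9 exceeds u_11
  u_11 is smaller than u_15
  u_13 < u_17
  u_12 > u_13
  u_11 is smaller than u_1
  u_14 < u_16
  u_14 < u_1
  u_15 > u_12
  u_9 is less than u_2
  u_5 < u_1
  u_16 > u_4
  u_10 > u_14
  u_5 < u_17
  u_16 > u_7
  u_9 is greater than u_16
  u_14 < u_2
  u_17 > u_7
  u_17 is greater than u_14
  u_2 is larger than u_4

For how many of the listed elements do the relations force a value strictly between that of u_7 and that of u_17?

2

The relations place u_7 below u_17. An element lies strictly between them when it is forced above u_7 and also forced below u_17.
Above u_7: {u_16, u_9, u_2}. Below u_17: {u_11, u_14, u_4, u_13, u_5, u_16, u_10, u_9}.
Intersection: {u_16, u_9} — 2.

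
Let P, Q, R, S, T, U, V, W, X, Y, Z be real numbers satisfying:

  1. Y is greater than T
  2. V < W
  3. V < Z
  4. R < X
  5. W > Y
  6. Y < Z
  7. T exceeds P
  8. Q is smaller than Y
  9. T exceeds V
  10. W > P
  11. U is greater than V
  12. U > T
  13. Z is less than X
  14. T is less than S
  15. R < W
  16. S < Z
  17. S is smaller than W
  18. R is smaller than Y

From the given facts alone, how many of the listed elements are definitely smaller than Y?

Directly below Y: R, Q, T.
One step further: V, P (5 so far).
Nothing else is reachable below Y; 5 in all.

5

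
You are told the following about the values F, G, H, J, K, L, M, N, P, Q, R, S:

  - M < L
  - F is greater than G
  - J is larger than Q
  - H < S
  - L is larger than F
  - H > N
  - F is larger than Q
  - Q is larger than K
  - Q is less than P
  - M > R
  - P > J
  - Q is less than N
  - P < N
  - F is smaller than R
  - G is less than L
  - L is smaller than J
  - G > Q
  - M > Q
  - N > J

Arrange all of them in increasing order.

K < Q < G < F < R < M < L < J < P < N < H < S

Nothing is placed below K, so it is least; from there K < Q; Q < G; G < F; F < R; R < M; M < L; L < J; J < P; P < N; N < H; H < S, each given directly.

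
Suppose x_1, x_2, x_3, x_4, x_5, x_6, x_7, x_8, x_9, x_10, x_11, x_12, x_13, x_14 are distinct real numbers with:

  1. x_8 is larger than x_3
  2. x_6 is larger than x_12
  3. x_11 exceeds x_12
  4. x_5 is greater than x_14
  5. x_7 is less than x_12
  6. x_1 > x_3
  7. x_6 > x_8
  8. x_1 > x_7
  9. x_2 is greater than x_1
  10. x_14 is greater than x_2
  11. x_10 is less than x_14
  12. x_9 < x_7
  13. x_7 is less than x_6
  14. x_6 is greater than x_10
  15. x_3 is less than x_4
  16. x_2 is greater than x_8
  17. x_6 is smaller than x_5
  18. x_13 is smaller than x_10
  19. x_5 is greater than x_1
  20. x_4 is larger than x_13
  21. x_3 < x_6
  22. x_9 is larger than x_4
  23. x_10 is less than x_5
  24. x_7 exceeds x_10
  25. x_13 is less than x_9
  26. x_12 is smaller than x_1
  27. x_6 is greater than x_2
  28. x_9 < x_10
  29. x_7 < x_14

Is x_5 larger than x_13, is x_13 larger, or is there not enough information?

x_5

x_13 < x_4 and x_4 < x_9 give x_13 < x_9.
With x_9 < x_10: x_13 < x_4 < x_9 < x_10.
With x_10 < x_7: x_13 < x_4 < x_9 < x_10 < x_7.
With x_7 < x_1: x_13 < x_4 < x_9 < x_10 < x_7 < x_1.
With x_1 < x_2: x_13 < x_4 < x_9 < x_10 < x_7 < x_1 < x_2.
Then x_2 < x_6 extends the chain to x_6.
With x_6 < x_5: x_13 < x_4 < x_9 < x_10 < x_7 < x_1 < x_2 < x_6 < x_5.
So x_5 is larger.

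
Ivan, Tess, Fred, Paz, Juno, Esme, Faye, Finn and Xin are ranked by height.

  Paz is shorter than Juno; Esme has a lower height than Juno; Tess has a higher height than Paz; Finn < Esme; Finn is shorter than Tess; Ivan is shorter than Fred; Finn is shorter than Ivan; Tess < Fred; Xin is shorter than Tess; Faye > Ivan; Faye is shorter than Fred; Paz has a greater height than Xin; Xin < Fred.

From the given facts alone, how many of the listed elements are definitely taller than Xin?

Directly above Xin: Paz, Tess, Fred.
One step further: Juno (4 so far).
Nothing else is reachable above Xin; 4 in all.

4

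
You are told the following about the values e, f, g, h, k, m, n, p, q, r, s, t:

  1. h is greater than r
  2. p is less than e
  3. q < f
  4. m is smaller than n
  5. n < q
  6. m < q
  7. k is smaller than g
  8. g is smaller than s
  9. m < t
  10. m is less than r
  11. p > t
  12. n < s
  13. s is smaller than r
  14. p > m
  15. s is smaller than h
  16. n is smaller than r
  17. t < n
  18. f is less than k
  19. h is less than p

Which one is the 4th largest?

r

Chaining the given pairs: m < t < n < q < f < k < g < s < r < h < p < e.
The 4th largest is r.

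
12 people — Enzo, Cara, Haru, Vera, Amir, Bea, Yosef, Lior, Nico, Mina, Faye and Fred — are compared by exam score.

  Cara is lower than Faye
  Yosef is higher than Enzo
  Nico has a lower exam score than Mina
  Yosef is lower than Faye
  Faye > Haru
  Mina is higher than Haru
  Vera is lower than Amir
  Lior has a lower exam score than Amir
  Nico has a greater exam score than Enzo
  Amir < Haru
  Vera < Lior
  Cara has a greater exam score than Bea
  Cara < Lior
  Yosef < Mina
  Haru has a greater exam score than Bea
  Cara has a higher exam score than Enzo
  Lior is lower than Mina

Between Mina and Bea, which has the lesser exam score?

Bea

Bea < Cara < Lior < Amir < Haru < Mina, by transitivity through Cara, Lior, Amir, Haru.
So Bea < Mina; Bea is the lower of the two.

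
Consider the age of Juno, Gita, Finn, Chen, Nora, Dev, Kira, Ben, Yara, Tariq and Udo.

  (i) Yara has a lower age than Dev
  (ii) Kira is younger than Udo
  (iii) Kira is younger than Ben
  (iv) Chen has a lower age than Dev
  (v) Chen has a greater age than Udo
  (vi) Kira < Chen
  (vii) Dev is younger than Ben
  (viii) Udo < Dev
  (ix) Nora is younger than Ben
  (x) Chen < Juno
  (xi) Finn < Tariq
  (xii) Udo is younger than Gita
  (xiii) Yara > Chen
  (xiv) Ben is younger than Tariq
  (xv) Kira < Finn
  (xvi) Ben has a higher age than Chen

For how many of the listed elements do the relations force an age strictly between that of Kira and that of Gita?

The relations place Kira below Gita. An element lies strictly between them when it is forced above Kira and also forced below Gita.
Above Kira: {Udo, Chen, Yara, Dev, Finn, Ben, Juno, Tariq}. Below Gita: {Udo}.
Intersection: {Udo} — 1.

1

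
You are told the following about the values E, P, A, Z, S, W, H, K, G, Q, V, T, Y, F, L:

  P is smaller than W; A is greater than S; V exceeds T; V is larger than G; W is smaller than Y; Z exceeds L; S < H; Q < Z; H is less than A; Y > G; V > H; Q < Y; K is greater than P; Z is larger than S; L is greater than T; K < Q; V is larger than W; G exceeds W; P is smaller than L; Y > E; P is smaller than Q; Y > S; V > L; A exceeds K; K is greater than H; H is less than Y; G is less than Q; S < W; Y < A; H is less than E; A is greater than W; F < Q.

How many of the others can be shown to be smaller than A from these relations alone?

10

Directly below A: S, W, H, K, Y.
One step further: P, G, Q, E (9 so far).
One step further: F (10 so far).
Nothing else is reachable below A; 10 in all.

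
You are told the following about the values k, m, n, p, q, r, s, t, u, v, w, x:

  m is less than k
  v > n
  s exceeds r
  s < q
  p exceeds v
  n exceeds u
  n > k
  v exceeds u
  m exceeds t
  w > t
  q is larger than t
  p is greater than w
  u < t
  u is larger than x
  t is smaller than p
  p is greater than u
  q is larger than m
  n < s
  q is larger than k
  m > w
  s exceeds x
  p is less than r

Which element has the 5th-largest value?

The consecutive relations fix a unique order: x < u < t < w < m < k < n < v < p < r < s < q.
The 5th largest is v.

v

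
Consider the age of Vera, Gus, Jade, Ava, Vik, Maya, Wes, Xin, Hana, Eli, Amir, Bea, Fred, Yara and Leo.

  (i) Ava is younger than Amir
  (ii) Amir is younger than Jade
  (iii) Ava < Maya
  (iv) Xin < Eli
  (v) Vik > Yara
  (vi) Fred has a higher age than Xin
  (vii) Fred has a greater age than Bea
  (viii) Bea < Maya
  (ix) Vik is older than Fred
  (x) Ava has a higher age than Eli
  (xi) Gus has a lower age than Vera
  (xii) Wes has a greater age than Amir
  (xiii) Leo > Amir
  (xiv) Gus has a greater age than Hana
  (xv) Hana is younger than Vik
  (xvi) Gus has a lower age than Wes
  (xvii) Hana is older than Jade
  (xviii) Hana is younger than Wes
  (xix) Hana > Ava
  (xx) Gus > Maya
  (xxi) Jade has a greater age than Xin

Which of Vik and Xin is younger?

Xin < Eli < Ava < Amir < Jade < Hana < Vik, by transitivity through Eli, Ava, Amir, Jade, Hana.
So Xin < Vik; Xin is the younger of the two.

Xin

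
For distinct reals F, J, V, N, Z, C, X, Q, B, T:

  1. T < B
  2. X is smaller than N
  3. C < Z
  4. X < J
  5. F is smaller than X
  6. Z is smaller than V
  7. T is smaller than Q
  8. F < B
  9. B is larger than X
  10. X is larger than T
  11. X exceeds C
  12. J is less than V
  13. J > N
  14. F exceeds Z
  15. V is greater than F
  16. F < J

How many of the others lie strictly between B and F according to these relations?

The relations place F below B. An element lies strictly between them when it is forced above F and also forced below B.
Above F: {X, N, J, V}. Below B: {C, Z, T, X}.
Intersection: {X} — 1.

1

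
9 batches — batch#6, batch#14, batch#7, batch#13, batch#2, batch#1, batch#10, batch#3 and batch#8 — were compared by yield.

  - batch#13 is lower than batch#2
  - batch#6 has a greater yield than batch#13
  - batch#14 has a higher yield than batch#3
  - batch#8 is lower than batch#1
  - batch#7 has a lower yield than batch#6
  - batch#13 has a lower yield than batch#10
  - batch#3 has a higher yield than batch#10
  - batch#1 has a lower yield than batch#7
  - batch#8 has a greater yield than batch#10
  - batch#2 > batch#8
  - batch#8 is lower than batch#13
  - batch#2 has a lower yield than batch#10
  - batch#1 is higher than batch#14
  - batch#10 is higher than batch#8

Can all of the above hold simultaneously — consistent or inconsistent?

inconsistent

Chaining the given relations yields batch#8 < batch#13 < batch#2 < batch#10, so batch#8 < batch#10. But one relation states batch#10 < batch#8. These cannot both hold.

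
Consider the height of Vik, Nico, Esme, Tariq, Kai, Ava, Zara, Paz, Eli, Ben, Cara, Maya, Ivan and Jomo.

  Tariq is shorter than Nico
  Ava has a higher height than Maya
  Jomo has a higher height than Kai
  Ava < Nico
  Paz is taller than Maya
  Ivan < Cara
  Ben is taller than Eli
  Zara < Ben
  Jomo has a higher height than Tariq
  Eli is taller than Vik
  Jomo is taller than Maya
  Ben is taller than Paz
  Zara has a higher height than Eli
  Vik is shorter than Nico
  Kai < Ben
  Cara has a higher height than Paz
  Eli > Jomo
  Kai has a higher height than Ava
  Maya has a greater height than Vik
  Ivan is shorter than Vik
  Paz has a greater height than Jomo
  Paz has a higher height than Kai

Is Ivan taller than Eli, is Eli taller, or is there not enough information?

Eli

Ivan < Vik and Vik < Maya give Ivan < Maya.
With Maya < Ava: Ivan < Vik < Maya < Ava.
With Ava < Kai: Ivan < Vik < Maya < Ava < Kai.
Then Kai < Jomo extends the chain to Jomo.
With Jomo < Eli: Ivan < Vik < Maya < Ava < Kai < Jomo < Eli.
So Eli is taller.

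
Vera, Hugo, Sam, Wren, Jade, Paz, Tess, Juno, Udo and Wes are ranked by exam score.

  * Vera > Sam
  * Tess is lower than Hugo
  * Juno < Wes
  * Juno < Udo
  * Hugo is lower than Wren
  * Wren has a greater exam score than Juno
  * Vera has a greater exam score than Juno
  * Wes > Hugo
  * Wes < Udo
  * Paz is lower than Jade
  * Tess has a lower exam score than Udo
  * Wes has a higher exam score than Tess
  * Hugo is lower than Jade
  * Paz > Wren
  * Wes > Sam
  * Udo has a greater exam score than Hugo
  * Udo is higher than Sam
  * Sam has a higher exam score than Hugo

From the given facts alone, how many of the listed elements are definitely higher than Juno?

From Juno the given relations immediately reach Wren, Vera, Wes, Udo.
From those, Paz — 5 in total.
From those, Jade — 6 in total.
Nothing else is reachable above Juno; 6 in all.

6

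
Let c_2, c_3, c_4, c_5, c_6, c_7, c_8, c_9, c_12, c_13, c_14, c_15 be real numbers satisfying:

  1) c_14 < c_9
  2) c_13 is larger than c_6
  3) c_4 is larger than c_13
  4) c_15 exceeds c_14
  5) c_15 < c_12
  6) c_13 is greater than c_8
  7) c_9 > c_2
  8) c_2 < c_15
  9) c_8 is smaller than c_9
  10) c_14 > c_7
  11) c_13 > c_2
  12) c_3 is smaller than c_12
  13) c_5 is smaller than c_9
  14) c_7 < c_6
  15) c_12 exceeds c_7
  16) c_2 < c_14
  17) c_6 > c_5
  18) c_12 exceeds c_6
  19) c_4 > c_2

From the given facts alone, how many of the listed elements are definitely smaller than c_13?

5

The elements the relations force below c_13 are c_7, c_2, c_5, c_8, c_6 — no chain reaches any other.
That is 5.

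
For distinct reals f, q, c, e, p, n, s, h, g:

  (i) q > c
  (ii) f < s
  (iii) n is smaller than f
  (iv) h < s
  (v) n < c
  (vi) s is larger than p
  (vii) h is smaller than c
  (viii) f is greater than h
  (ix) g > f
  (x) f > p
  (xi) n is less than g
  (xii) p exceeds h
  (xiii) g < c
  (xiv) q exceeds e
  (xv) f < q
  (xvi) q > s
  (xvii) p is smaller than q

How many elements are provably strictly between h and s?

The relations place h below s. An element lies strictly between them when it is forced above h and also forced below s.
Above h: {p, f, g, c, q}. Below s: {p, n, f}.
Intersection: {p, f} — 2.

2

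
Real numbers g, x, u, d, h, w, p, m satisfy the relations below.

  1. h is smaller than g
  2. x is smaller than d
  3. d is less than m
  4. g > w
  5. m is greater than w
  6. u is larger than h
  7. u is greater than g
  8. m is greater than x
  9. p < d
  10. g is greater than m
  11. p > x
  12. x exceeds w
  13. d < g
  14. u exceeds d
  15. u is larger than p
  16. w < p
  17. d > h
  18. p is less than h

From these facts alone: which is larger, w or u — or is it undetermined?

u

Chaining the given relations: w < x < p < h < d < g < u.
So u is larger.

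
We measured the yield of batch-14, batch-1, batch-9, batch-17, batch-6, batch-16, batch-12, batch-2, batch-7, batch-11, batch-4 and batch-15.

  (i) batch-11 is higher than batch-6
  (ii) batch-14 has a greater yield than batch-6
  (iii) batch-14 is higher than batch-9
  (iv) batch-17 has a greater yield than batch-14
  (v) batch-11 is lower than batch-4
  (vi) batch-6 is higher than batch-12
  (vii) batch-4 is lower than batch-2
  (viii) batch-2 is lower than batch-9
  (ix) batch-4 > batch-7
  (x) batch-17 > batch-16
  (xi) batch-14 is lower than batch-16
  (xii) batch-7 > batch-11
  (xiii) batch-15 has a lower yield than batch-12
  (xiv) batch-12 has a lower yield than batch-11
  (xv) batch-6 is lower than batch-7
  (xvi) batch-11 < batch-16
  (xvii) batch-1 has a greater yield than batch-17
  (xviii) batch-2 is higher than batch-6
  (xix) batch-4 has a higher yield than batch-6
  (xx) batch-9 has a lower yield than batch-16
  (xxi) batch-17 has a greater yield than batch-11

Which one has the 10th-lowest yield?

batch-16

Piecing the relations together gives one ordering: batch-15 < batch-12 < batch-6 < batch-11 < batch-7 < batch-4 < batch-2 < batch-9 < batch-14 < batch-16 < batch-17 < batch-1.
The 10th smallest is batch-16.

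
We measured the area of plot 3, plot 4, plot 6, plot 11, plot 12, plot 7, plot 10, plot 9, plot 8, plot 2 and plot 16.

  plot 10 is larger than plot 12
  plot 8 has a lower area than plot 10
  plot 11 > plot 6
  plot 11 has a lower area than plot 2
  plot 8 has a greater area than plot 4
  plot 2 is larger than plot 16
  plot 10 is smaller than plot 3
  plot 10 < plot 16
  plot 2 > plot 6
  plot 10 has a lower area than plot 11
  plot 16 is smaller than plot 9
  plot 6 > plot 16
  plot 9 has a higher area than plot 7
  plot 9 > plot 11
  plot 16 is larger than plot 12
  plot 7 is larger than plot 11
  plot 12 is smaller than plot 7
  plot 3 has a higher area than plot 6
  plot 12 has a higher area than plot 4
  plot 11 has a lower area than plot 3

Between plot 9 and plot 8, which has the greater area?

plot 8 < plot 10 and plot 10 < plot 16 give plot 8 < plot 16.
With plot 16 < plot 6: plot 8 < plot 10 < plot 16 < plot 6.
With plot 6 < plot 11: plot 8 < plot 10 < plot 16 < plot 6 < plot 11.
With plot 11 < plot 7: plot 8 < plot 10 < plot 16 < plot 6 < plot 11 < plot 7.
With plot 7 < plot 9: plot 8 < plot 10 < plot 16 < plot 6 < plot 11 < plot 7 < plot 9.
So plot 8 < plot 9; plot 9 is the larger of the two.

plot 9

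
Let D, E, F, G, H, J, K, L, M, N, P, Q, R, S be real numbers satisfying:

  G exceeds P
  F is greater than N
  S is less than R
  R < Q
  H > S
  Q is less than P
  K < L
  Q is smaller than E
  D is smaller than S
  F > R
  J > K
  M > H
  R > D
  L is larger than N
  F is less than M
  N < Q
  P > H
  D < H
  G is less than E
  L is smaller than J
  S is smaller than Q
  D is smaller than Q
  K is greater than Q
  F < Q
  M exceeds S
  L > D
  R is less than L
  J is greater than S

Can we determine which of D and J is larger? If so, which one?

D < S and S < R give D < R.
With R < F: D < S < R < F.
Then F < Q extends the chain to Q.
With Q < K: D < S < R < F < Q < K.
Then K < L extends the chain to L.
With L < J: D < S < R < F < Q < K < L < J.
So J is larger.

J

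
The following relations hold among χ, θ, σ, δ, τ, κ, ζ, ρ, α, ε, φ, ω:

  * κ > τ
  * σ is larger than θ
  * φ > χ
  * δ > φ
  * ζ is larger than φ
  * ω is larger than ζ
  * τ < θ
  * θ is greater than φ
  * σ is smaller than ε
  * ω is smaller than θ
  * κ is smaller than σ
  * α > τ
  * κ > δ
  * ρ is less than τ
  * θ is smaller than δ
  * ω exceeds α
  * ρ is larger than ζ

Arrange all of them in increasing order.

χ < φ < ζ < ρ < τ < α < ω < θ < δ < κ < σ < ε

The consecutive links are each given: χ < φ; φ < ζ; ζ < ρ; ρ < τ; τ < α; α < ω; ω < θ; θ < δ; δ < κ; κ < σ; σ < ε.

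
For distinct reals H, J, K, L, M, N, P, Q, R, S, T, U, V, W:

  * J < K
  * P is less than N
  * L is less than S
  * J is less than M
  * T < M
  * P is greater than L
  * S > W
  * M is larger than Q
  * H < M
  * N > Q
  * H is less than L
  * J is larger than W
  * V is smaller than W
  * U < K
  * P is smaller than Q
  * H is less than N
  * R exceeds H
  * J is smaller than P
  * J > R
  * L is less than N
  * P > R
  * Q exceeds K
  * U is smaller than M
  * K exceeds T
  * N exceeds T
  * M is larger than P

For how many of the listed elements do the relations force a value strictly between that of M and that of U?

Chaining upward from U reaches: K, Q, N.
Chaining downward from M reaches: H, V, L, R, W, J, P, T, K, Q.
Strictly between U and M are those in both lists: K, Q — 2 elements.

2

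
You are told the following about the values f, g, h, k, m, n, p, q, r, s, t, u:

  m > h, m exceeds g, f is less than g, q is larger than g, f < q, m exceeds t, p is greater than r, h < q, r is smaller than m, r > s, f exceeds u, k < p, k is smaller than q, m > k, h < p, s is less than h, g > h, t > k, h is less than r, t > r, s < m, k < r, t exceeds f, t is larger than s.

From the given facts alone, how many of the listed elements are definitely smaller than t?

The elements the relations force below t are s, u, k, f, h, r — no chain reaches any other.
That is 6.

6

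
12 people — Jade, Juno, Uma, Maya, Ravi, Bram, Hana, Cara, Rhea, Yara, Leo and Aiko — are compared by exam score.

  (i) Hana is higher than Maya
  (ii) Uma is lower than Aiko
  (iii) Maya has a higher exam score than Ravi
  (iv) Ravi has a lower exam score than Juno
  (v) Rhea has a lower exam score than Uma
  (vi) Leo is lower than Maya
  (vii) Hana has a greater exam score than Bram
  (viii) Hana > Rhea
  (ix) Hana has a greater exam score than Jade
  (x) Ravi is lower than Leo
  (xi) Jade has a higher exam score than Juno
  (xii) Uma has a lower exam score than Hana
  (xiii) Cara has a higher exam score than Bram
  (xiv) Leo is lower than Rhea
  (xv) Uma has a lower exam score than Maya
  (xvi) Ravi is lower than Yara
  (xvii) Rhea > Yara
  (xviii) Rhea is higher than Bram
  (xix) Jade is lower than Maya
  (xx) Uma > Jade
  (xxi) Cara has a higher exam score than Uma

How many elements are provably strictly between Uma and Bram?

Chaining upward from Bram reaches: Rhea, Maya, Hana, Aiko, Cara.
Chaining downward from Uma reaches: Ravi, Yara, Juno, Leo, Rhea, Jade.
Strictly between Bram and Uma are those in both lists: Rhea — 1 element.

1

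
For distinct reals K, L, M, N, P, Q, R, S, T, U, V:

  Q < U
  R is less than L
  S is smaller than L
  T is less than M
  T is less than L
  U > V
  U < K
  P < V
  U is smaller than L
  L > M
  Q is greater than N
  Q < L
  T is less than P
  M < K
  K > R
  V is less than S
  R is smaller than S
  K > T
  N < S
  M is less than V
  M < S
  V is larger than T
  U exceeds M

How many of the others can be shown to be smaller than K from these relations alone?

8

Directly below K: R, T, M, U.
One step further: Q, V (6 so far).
One step further: N, P (8 so far).
No other element is forced below K by the given relations, so the count is 8.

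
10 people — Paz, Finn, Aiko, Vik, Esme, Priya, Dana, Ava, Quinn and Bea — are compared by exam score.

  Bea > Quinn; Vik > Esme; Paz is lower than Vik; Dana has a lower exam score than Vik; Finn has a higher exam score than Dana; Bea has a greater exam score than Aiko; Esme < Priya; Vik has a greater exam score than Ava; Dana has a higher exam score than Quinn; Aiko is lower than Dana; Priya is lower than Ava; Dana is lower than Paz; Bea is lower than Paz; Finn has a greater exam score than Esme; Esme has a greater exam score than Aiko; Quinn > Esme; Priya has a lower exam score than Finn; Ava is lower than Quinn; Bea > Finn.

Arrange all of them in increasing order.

Aiko < Esme < Priya < Ava < Quinn < Dana < Finn < Bea < Paz < Vik

Nothing is placed below Aiko, so it is least; from there Aiko < Esme; Esme < Priya; Priya < Ava; Ava < Quinn; Quinn < Dana; Dana < Finn; Finn < Bea; Bea < Paz; Paz < Vik, each given directly.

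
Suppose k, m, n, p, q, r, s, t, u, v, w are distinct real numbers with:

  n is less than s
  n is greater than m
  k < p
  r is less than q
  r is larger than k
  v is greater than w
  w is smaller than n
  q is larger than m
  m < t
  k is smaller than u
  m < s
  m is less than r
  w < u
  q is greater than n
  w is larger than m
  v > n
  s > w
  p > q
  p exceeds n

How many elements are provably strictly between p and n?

Chaining upward from n reaches: q, s, v.
Chaining downward from p reaches: m, w, k, r, q.
Strictly between n and p are those in both lists: q — 1 element.

1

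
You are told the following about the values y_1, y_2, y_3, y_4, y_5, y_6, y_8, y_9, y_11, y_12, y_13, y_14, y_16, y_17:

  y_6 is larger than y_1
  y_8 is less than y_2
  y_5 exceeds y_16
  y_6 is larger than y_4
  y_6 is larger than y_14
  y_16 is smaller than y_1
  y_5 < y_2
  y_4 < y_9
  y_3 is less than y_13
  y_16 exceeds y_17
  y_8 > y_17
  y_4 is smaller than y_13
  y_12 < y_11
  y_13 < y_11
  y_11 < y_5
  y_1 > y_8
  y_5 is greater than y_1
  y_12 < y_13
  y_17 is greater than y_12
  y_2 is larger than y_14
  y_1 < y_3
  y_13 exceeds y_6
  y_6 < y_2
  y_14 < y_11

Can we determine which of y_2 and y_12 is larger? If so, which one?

Link the given pairs in sequence: y_12 < y_17; y_17 < y_16; y_16 < y_1; y_1 < y_6; y_6 < y_13; y_13 < y_11; y_11 < y_5; y_5 < y_2.
Chaining these gives y_12 < y_17 < y_16 < y_1 < y_6 < y_13 < y_11 < y_5 < y_2.
So y_2 is larger.

y_2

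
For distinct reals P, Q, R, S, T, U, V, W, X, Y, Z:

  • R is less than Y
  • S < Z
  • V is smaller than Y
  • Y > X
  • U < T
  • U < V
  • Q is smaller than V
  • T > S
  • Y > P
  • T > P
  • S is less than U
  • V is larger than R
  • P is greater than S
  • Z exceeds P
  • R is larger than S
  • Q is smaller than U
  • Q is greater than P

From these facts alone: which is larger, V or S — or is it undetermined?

V

S < P and P < Q give S < Q.
With Q < U: S < P < Q < U.
With U < V: S < P < Q < U < V.
So V is larger.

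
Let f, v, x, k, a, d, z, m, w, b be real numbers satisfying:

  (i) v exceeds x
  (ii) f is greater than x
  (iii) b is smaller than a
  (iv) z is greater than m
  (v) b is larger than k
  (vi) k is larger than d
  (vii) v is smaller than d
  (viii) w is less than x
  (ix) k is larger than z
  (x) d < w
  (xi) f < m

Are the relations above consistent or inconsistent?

inconsistent

Chaining the given relations yields v < d < w < x, so v < x. But one relation states x < v. These cannot both hold.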